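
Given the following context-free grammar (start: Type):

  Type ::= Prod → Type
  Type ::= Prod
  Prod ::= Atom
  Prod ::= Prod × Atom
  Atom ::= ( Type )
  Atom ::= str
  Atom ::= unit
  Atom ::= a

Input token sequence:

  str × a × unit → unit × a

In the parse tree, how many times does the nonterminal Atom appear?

5

[Type [Prod [Prod [Prod [Atom str]] × [Atom a]] × [Atom unit]] → [Type [Prod [Prod [Atom unit]] × [Atom a]]]]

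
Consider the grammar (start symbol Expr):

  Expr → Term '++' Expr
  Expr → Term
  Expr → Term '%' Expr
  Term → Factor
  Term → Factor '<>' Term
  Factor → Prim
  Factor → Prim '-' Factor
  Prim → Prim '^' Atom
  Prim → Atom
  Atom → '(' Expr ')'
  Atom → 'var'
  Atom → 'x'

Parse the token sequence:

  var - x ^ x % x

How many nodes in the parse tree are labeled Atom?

4

[Expr [Term [Factor [Prim [Atom var]] - [Factor [Prim [Prim [Atom x]] ^ [Atom x]]]]] % [Expr [Term [Factor [Prim [Atom x]]]]]]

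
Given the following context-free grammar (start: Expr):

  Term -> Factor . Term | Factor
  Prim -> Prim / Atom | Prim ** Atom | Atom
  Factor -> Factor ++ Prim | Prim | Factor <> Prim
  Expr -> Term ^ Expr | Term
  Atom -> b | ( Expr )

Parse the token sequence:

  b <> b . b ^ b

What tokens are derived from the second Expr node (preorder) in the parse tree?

b

[Expr [Term [Factor [Factor [Prim [Atom b]]] <> [Prim [Atom b]]] . [Term [Factor [Prim [Atom b]]]]] ^ [Expr [Term [Factor [Prim [Atom b]]]]]]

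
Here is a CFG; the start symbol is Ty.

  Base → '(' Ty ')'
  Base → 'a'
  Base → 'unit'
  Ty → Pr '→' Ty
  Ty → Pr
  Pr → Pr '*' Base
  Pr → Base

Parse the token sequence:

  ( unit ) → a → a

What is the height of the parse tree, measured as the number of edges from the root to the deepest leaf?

[Ty [Pr [Base ( [Ty [Pr [Base unit]]] )]] → [Ty [Pr [Base a]] → [Ty [Pr [Base a]]]]]

6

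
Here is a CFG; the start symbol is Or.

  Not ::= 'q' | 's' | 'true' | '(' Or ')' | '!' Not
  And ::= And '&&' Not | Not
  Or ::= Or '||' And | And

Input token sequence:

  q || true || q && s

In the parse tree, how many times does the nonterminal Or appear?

[Or [Or [Or [And [Not q]]] || [And [Not true]]] || [And [And [Not q]] && [Not s]]]

3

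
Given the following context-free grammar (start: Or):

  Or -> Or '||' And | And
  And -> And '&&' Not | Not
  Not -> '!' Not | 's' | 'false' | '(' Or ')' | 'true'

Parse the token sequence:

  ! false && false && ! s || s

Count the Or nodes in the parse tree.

[Or [Or [And [And [And [Not ! [Not false]]] && [Not false]] && [Not ! [Not s]]]] || [And [Not s]]]

2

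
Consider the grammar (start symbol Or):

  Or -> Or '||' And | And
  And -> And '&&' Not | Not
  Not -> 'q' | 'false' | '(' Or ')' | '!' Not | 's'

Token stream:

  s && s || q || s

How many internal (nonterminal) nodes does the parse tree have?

[Or [Or [Or [And [And [Not s]] && [Not s]]] || [And [Not q]]] || [And [Not s]]]

11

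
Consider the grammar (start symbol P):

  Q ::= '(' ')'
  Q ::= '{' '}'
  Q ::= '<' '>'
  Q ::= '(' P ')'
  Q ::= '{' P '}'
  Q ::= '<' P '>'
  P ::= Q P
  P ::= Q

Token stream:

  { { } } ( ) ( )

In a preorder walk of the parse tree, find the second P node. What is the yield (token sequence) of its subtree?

[P [Q { [P [Q { }]] }] [P [Q ( )] [P [Q ( )]]]]

{ }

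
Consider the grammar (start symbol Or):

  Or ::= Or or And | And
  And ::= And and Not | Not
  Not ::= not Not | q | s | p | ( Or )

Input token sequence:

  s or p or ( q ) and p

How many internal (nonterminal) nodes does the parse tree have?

14

[Or [Or [Or [And [Not s]]] or [And [Not p]]] or [And [And [Not ( [Or [And [Not q]]] )]] and [Not p]]]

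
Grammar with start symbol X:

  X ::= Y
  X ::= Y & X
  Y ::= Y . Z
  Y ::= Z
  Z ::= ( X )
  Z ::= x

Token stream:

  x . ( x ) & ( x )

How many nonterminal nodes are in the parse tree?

14

[X [Y [Y [Z x]] . [Z ( [X [Y [Z x]]] )]] & [X [Y [Z ( [X [Y [Z x]]] )]]]]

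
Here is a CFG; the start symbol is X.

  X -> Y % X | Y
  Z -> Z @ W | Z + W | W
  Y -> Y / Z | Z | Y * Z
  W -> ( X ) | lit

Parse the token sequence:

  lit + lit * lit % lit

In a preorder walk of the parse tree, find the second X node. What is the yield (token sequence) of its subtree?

[X [Y [Y [Z [Z [W lit]] + [W lit]]] * [Z [W lit]]] % [X [Y [Z [W lit]]]]]

lit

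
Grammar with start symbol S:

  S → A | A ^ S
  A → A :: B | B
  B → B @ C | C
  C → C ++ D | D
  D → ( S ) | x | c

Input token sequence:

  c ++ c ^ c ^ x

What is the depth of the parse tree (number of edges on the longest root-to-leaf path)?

[S [A [B [C [C [D c]] ++ [D c]]]] ^ [S [A [B [C [D c]]]] ^ [S [A [B [C [D x]]]]]]]

7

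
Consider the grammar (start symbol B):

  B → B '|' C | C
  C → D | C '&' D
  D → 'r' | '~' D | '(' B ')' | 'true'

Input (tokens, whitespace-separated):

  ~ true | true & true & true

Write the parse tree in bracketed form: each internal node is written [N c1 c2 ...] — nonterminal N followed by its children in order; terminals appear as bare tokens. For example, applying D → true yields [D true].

B
B | C
C | C
D | C
~ D | C
~ true | C
~ true | C & D
~ true | C & D & D
~ true | D & D & D
~ true | true & D & D
~ true | true & true & D
~ true | true & true & true

[B [B [C [D ~ [D true]]]] | [C [C [C [D true]] & [D true]] & [D true]]]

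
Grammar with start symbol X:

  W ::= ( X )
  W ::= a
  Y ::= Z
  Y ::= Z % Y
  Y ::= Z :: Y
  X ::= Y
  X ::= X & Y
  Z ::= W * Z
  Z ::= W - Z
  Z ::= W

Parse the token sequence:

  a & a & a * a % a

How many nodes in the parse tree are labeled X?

3

[X [X [X [Y [Z [W a]]]] & [Y [Z [W a]]]] & [Y [Z [W a] * [Z [W a]]] % [Y [Z [W a]]]]]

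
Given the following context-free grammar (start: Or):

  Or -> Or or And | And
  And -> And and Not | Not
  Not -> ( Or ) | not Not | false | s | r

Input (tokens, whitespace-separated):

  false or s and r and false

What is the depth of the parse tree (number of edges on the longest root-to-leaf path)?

[Or [Or [And [Not false]]] or [And [And [And [Not s]] and [Not r]] and [Not false]]]

5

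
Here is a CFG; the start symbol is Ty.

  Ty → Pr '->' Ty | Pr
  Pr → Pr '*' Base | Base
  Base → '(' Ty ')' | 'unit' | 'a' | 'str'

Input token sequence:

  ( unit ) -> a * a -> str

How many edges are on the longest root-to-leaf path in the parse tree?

6

[Ty [Pr [Base ( [Ty [Pr [Base unit]]] )]] -> [Ty [Pr [Pr [Base a]] * [Base a]] -> [Ty [Pr [Base str]]]]]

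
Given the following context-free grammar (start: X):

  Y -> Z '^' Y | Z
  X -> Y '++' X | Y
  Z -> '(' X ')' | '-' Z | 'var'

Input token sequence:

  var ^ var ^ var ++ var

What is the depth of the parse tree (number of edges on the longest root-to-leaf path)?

5

[X [Y [Z var] ^ [Y [Z var] ^ [Y [Z var]]]] ++ [X [Y [Z var]]]]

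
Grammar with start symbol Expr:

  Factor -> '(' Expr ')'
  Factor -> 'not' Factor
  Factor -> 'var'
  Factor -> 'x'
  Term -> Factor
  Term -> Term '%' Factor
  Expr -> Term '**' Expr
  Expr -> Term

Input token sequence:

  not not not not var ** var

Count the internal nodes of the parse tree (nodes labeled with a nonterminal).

10

[Expr [Term [Factor not [Factor not [Factor not [Factor not [Factor var]]]]]] ** [Expr [Term [Factor var]]]]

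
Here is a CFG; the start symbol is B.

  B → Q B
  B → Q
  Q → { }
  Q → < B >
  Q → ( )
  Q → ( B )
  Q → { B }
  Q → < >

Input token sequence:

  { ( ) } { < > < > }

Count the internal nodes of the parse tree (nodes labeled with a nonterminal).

10

[B [Q { [B [Q ( )]] }] [B [Q { [B [Q < >] [B [Q < >]]] }]]]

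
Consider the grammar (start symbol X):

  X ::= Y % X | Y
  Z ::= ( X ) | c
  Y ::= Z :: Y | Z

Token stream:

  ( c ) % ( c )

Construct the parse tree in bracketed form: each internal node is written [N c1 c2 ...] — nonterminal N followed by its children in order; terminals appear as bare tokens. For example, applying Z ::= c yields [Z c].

[X [Y [Z ( [X [Y [Z c]]] )]] % [X [Y [Z ( [X [Y [Z c]]] )]]]]

X
Y % X
Z % X
( X ) % X
( Y ) % X
( Z ) % X
( c ) % X
( c ) % Y
( c ) % Z
( c ) % ( X )
( c ) % ( Y )
( c ) % ( Z )
( c ) % ( c )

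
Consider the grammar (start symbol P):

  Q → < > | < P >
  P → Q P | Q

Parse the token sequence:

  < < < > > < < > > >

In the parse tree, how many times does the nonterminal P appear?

[P [Q < [P [Q < [P [Q < >]] >] [P [Q < [P [Q < >]] >]]] >]]

5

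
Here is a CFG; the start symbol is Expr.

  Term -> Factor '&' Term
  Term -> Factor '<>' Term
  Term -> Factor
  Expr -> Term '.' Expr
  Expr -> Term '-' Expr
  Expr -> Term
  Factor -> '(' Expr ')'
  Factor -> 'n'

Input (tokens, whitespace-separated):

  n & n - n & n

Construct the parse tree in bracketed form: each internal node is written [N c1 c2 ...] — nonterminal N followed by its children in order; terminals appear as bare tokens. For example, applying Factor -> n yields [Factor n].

Expr
Term - Expr
Factor & Term - Expr
n & Term - Expr
n & Factor - Expr
n & n - Expr
n & n - Term
n & n - Factor & Term
n & n - n & Term
n & n - n & Factor
n & n - n & n

[Expr [Term [Factor n] & [Term [Factor n]]] - [Expr [Term [Factor n] & [Term [Factor n]]]]]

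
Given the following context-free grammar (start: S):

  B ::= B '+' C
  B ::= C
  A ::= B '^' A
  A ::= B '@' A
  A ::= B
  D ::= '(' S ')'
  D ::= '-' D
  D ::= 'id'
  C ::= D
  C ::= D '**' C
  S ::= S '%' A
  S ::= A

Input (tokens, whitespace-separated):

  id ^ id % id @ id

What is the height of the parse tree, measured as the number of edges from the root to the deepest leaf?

[S [S [A [B [C [D id]]] ^ [A [B [C [D id]]]]]] % [A [B [C [D id]]] @ [A [B [C [D id]]]]]]

7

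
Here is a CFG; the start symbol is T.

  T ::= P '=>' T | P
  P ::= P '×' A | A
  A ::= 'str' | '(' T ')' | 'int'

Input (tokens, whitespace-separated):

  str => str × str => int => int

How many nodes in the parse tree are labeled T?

[T [P [A str]] => [T [P [P [A str]] × [A str]] => [T [P [A int]] => [T [P [A int]]]]]]

4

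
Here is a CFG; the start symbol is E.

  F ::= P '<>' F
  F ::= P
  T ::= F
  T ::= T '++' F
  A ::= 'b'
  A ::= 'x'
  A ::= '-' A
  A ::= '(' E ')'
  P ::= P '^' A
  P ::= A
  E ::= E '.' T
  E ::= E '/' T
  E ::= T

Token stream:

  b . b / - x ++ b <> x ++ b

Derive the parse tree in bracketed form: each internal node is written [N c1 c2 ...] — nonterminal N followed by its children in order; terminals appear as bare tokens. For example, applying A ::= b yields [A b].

[E [E [E [T [F [P [A b]]]]] . [T [F [P [A b]]]]] / [T [T [T [F [P [A - [A x]]]]] ++ [F [P [A b]] <> [F [P [A x]]]]] ++ [F [P [A b]]]]]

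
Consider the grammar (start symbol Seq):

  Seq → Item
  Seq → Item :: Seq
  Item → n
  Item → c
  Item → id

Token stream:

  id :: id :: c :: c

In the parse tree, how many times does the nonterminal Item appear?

4

[Seq [Item id] :: [Seq [Item id] :: [Seq [Item c] :: [Seq [Item c]]]]]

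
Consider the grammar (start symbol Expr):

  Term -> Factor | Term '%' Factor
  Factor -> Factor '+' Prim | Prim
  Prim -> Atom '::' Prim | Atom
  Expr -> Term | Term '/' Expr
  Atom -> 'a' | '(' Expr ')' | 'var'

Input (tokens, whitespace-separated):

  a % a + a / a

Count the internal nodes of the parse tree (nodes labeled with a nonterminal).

[Expr [Term [Term [Factor [Prim [Atom a]]]] % [Factor [Factor [Prim [Atom a]]] + [Prim [Atom a]]]] / [Expr [Term [Factor [Prim [Atom a]]]]]]

17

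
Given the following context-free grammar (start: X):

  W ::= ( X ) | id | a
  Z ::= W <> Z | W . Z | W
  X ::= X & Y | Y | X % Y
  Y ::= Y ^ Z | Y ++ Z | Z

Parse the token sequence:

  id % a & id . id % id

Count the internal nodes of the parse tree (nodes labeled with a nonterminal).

18

[X [X [X [X [Y [Z [W id]]]] % [Y [Z [W a]]]] & [Y [Z [W id] . [Z [W id]]]]] % [Y [Z [W id]]]]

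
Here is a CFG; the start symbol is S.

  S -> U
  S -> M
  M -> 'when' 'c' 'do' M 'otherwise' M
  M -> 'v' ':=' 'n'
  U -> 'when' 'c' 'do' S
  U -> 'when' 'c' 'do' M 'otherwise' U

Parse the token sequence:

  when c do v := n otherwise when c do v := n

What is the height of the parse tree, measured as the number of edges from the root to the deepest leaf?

[S [U when c do [M v := n] otherwise [U when c do [S [M v := n]]]]]

5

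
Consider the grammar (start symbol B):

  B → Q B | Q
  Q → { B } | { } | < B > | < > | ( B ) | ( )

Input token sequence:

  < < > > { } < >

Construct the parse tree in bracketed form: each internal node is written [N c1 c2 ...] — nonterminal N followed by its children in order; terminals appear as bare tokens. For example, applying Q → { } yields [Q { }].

B
Q B
< B > B
< Q > B
< < > > B
< < > > Q B
< < > > { } B
< < > > { } Q
< < > > { } < >

[B [Q < [B [Q < >]] >] [B [Q { }] [B [Q < >]]]]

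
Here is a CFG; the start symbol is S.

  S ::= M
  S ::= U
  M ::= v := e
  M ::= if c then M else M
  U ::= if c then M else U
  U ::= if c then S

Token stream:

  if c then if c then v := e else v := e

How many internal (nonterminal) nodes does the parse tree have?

[S [U if c then [S [M if c then [M v := e] else [M v := e]]]]]

6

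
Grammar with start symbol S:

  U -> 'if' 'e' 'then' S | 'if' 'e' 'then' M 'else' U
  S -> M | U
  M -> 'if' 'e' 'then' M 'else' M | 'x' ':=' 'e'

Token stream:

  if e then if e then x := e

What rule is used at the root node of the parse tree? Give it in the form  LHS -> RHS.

S -> U

[S [U if e then [S [U if e then [S [M x := e]]]]]]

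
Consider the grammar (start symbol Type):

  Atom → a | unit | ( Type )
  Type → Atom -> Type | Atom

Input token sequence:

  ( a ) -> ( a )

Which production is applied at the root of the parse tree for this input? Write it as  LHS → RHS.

Type → Atom -> Type

[Type [Atom ( [Type [Atom a]] )] -> [Type [Atom ( [Type [Atom a]] )]]]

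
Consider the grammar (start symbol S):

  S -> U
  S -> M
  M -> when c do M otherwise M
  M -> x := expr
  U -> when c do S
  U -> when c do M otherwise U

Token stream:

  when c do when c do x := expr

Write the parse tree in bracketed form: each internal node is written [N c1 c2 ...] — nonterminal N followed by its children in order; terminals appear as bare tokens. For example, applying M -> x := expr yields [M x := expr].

[S [U when c do [S [U when c do [S [M x := expr]]]]]]

S
U
when c do S
when c do U
when c do when c do S
when c do when c do M
when c do when c do x := expr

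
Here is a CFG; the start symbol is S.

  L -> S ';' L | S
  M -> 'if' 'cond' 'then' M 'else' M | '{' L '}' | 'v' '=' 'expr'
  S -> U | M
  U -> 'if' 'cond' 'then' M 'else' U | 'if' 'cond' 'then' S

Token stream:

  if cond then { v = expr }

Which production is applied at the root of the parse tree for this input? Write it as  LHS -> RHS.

[S [U if cond then [S [M { [L [S [M v = expr]]] }]]]]

S -> U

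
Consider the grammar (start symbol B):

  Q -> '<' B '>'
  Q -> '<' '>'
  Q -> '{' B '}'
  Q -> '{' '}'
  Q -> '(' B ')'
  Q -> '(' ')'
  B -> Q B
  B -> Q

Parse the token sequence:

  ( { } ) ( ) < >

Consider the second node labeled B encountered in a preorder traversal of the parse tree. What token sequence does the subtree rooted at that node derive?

[B [Q ( [B [Q { }]] )] [B [Q ( )] [B [Q < >]]]]

{ }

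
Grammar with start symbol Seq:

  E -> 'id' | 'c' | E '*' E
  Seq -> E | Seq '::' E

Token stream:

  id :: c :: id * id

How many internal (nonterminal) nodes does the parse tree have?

[Seq [Seq [Seq [E id]] :: [E c]] :: [E [E id] * [E id]]]

8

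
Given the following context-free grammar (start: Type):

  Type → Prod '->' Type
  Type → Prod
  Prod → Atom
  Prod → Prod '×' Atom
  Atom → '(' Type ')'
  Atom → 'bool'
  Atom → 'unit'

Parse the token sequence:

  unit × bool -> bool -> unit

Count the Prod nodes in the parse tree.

4

[Type [Prod [Prod [Atom unit]] × [Atom bool]] -> [Type [Prod [Atom bool]] -> [Type [Prod [Atom unit]]]]]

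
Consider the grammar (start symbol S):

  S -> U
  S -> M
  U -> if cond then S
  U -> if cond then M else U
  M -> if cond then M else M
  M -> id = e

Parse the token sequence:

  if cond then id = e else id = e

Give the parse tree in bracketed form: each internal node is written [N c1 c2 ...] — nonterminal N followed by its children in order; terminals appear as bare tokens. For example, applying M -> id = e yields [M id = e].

[S [M if cond then [M id = e] else [M id = e]]]

S
M
if cond then M else M
if cond then id = e else M
if cond then id = e else id = e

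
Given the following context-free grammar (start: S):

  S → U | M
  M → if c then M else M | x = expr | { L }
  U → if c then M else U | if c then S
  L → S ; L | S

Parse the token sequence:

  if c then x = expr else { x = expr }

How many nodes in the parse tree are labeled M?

[S [M if c then [M x = expr] else [M { [L [S [M x = expr]]] }]]]

4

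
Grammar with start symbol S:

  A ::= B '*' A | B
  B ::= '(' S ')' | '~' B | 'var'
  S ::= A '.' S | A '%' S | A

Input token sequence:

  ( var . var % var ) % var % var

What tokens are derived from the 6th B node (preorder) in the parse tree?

var

[S [A [B ( [S [A [B var]] . [S [A [B var]] % [S [A [B var]]]]] )]] % [S [A [B var]] % [S [A [B var]]]]]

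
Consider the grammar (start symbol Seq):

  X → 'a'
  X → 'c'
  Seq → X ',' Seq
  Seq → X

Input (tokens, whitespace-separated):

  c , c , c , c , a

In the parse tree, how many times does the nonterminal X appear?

5

[Seq [X c] , [Seq [X c] , [Seq [X c] , [Seq [X c] , [Seq [X a]]]]]]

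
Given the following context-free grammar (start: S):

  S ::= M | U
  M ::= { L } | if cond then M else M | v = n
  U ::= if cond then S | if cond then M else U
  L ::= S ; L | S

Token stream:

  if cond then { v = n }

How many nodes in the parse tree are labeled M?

[S [U if cond then [S [M { [L [S [M v = n]]] }]]]]

2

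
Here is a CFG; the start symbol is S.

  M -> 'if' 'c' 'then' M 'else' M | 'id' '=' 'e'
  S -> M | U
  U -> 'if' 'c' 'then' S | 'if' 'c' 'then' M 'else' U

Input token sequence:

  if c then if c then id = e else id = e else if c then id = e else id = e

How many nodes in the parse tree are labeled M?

[S [M if c then [M if c then [M id = e] else [M id = e]] else [M if c then [M id = e] else [M id = e]]]]

7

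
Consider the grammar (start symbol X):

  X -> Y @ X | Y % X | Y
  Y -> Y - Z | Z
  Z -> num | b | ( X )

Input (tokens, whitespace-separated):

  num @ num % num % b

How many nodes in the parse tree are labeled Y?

4

[X [Y [Z num]] @ [X [Y [Z num]] % [X [Y [Z num]] % [X [Y [Z b]]]]]]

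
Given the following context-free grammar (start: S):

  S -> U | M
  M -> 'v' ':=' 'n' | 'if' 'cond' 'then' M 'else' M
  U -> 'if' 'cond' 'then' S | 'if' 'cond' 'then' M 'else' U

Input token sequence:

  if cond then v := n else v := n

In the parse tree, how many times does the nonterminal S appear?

1

[S [M if cond then [M v := n] else [M v := n]]]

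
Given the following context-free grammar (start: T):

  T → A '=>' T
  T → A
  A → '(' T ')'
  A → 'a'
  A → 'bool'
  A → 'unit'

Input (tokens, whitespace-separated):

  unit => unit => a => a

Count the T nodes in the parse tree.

4

[T [A unit] => [T [A unit] => [T [A a] => [T [A a]]]]]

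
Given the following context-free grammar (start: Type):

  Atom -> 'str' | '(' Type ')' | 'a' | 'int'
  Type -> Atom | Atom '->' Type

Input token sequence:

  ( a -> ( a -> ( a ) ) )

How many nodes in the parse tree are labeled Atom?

6

[Type [Atom ( [Type [Atom a] -> [Type [Atom ( [Type [Atom a] -> [Type [Atom ( [Type [Atom a]] )]]] )]]] )]]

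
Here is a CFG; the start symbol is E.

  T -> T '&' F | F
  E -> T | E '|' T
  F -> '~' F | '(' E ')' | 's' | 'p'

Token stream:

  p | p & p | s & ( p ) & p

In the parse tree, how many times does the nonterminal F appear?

7

[E [E [E [T [F p]]] | [T [T [F p]] & [F p]]] | [T [T [T [F s]] & [F ( [E [T [F p]]] )]] & [F p]]]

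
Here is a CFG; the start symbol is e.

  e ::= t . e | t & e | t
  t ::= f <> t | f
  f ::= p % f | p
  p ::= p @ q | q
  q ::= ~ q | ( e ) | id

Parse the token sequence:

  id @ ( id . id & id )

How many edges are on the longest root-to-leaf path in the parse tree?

[e [t [f [p [p [q id]] @ [q ( [e [t [f [p [q id]]]] . [e [t [f [p [q id]]]] & [e [t [f [p [q id]]]]]]] )]]]]]

12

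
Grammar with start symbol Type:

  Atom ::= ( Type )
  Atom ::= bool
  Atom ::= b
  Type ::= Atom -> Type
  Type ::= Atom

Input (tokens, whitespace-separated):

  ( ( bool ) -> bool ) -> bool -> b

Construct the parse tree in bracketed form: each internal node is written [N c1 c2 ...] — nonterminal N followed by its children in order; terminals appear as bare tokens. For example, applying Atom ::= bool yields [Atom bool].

[Type [Atom ( [Type [Atom ( [Type [Atom bool]] )] -> [Type [Atom bool]]] )] -> [Type [Atom bool] -> [Type [Atom b]]]]

Type
Atom -> Type
( Type ) -> Type
( Atom -> Type ) -> Type
( ( Type ) -> Type ) -> Type
( ( Atom ) -> Type ) -> Type
( ( bool ) -> Type ) -> Type
( ( bool ) -> Atom ) -> Type
( ( bool ) -> bool ) -> Type
( ( bool ) -> bool ) -> Atom -> Type
( ( bool ) -> bool ) -> bool -> Type
( ( bool ) -> bool ) -> bool -> Atom
( ( bool ) -> bool ) -> bool -> b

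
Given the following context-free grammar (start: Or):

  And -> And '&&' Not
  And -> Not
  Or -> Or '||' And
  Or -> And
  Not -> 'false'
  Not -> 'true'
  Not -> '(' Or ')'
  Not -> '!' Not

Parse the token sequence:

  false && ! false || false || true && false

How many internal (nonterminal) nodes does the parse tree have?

[Or [Or [Or [And [And [Not false]] && [Not ! [Not false]]]] || [And [Not false]]] || [And [And [Not true]] && [Not false]]]

14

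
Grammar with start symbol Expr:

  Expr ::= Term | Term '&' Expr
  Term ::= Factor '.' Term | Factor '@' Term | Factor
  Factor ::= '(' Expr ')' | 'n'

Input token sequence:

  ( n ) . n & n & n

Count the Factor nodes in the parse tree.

[Expr [Term [Factor ( [Expr [Term [Factor n]]] )] . [Term [Factor n]]] & [Expr [Term [Factor n]] & [Expr [Term [Factor n]]]]]

5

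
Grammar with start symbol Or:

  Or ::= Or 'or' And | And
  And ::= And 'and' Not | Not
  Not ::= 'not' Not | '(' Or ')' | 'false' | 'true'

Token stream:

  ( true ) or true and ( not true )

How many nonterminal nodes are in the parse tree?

[Or [Or [And [Not ( [Or [And [Not true]]] )]]] or [And [And [Not true]] and [Not ( [Or [And [Not not [Not true]]]] )]]]

15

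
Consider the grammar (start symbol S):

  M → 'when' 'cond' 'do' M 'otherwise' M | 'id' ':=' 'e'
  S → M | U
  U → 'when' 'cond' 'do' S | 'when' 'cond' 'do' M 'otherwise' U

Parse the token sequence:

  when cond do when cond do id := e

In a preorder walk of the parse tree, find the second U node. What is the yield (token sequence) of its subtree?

when cond do id := e

[S [U when cond do [S [U when cond do [S [M id := e]]]]]]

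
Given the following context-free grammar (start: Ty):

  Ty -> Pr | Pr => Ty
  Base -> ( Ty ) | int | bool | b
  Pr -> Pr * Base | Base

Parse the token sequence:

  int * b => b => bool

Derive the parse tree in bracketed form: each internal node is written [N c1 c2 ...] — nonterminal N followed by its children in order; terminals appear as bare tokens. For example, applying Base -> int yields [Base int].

[Ty [Pr [Pr [Base int]] * [Base b]] => [Ty [Pr [Base b]] => [Ty [Pr [Base bool]]]]]

Ty
Pr => Ty
Pr * Base => Ty
Base * Base => Ty
int * Base => Ty
int * b => Ty
int * b => Pr => Ty
int * b => Base => Ty
int * b => b => Ty
int * b => b => Pr
int * b => b => Base
int * b => b => bool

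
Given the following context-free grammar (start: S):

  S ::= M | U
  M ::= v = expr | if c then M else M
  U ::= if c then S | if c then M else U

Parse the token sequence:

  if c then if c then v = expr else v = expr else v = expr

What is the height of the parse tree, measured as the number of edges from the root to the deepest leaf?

[S [M if c then [M if c then [M v = expr] else [M v = expr]] else [M v = expr]]]

4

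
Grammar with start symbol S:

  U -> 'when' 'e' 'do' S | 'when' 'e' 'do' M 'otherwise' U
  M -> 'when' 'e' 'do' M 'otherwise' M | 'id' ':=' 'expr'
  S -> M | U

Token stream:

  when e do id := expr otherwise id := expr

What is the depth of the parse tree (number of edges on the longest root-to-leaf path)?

3

[S [M when e do [M id := expr] otherwise [M id := expr]]]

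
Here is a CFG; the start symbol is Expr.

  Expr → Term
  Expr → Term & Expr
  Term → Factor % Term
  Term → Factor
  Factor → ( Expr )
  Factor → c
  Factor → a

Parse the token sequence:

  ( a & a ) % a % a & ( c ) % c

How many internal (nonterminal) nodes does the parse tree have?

[Expr [Term [Factor ( [Expr [Term [Factor a]] & [Expr [Term [Factor a]]]] )] % [Term [Factor a] % [Term [Factor a]]]] & [Expr [Term [Factor ( [Expr [Term [Factor c]]] )] % [Term [Factor c]]]]]

21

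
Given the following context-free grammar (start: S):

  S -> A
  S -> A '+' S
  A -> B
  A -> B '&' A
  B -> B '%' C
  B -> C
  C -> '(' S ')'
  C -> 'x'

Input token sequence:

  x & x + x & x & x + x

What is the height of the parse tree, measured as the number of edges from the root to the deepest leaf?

[S [A [B [C x]] & [A [B [C x]]]] + [S [A [B [C x]] & [A [B [C x]] & [A [B [C x]]]]] + [S [A [B [C x]]]]]]

7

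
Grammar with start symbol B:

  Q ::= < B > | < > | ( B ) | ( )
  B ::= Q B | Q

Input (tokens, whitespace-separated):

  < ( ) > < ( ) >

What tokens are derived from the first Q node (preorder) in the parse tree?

< ( ) >

[B [Q < [B [Q ( )]] >] [B [Q < [B [Q ( )]] >]]]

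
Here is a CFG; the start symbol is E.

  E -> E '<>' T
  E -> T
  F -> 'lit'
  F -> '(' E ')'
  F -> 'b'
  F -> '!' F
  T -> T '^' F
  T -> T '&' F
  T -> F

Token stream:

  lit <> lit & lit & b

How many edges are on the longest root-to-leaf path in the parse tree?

[E [E [T [F lit]]] <> [T [T [T [F lit]] & [F lit]] & [F b]]]

5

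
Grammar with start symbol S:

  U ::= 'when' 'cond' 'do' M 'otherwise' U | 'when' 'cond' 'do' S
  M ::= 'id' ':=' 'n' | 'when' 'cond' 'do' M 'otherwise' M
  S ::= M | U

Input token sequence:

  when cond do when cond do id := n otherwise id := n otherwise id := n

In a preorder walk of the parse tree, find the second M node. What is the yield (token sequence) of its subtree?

when cond do id := n otherwise id := n

[S [M when cond do [M when cond do [M id := n] otherwise [M id := n]] otherwise [M id := n]]]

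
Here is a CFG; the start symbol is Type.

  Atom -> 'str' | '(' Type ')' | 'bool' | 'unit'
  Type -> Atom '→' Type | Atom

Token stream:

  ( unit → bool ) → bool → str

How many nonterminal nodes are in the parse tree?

[Type [Atom ( [Type [Atom unit] → [Type [Atom bool]]] )] → [Type [Atom bool] → [Type [Atom str]]]]

10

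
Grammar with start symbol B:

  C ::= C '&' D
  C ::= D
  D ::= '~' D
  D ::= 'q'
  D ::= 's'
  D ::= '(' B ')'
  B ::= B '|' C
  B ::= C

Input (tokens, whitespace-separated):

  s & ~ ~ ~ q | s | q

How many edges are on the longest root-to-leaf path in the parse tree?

[B [B [B [C [C [D s]] & [D ~ [D ~ [D ~ [D q]]]]]] | [C [D s]]] | [C [D q]]]

8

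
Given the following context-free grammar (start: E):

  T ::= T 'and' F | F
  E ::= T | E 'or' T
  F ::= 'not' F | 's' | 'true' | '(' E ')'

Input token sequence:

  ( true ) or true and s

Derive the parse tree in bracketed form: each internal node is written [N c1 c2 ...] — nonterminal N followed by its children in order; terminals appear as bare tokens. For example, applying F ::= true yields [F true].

[E [E [T [F ( [E [T [F true]]] )]]] or [T [T [F true]] and [F s]]]

E
E or T
T or T
F or T
( E ) or T
( T ) or T
( F ) or T
( true ) or T
( true ) or T and F
( true ) or F and F
( true ) or true and F
( true ) or true and s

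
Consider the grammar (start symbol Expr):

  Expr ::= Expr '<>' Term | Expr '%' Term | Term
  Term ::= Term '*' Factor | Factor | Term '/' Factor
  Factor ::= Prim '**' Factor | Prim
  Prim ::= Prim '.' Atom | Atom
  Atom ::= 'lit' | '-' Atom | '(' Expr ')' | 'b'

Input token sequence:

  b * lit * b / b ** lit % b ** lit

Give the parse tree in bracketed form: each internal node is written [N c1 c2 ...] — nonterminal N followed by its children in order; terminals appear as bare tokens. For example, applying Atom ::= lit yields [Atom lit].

[Expr [Expr [Term [Term [Term [Term [Factor [Prim [Atom b]]]] * [Factor [Prim [Atom lit]]]] * [Factor [Prim [Atom b]]]] / [Factor [Prim [Atom b]] ** [Factor [Prim [Atom lit]]]]]] % [Term [Factor [Prim [Atom b]] ** [Factor [Prim [Atom lit]]]]]]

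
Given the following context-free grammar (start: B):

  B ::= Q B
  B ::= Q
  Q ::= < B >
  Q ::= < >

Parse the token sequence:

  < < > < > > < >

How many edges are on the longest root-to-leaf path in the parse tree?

5

[B [Q < [B [Q < >] [B [Q < >]]] >] [B [Q < >]]]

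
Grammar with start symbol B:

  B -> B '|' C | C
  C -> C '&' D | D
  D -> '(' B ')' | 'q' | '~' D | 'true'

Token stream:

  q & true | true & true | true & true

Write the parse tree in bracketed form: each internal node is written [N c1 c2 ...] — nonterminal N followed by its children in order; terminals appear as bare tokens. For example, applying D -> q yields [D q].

B
B | C
B | C | C
C | C | C
C & D | C | C
D & D | C | C
q & D | C | C
q & true | C | C
q & true | C & D | C
q & true | D & D | C
q & true | true & D | C
q & true | true & true | C
q & true | true & true | C & D
q & true | true & true | D & D
q & true | true & true | true & D
q & true | true & true | true & true

[B [B [B [C [C [D q]] & [D true]]] | [C [C [D true]] & [D true]]] | [C [C [D true]] & [D true]]]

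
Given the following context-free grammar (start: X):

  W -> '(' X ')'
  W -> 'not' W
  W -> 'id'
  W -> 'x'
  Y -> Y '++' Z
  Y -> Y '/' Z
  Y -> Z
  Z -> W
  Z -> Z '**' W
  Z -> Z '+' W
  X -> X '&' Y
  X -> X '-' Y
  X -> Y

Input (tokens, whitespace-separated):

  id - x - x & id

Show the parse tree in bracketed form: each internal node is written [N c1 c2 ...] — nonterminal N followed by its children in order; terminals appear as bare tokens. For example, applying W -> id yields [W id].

[X [X [X [X [Y [Z [W id]]]] - [Y [Z [W x]]]] - [Y [Z [W x]]]] & [Y [Z [W id]]]]

X
X & Y
X - Y & Y
X - Y - Y & Y
Y - Y - Y & Y
Z - Y - Y & Y
W - Y - Y & Y
id - Y - Y & Y
id - Z - Y & Y
id - W - Y & Y
id - x - Y & Y
id - x - Z & Y
id - x - W & Y
id - x - x & Y
id - x - x & Z
id - x - x & W
id - x - x & id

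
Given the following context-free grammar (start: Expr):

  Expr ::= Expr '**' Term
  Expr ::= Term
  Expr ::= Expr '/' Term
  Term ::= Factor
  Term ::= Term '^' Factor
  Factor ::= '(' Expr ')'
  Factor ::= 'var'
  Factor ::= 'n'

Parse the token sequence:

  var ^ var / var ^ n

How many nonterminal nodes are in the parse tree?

10

[Expr [Expr [Term [Term [Factor var]] ^ [Factor var]]] / [Term [Term [Factor var]] ^ [Factor n]]]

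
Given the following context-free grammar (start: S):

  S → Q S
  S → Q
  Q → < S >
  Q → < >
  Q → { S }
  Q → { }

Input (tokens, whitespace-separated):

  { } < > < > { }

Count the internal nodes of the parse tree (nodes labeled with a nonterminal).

8

[S [Q { }] [S [Q < >] [S [Q < >] [S [Q { }]]]]]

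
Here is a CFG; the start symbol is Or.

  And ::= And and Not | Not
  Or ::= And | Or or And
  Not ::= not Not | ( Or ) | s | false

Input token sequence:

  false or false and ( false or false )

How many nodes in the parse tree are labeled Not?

5

[Or [Or [And [Not false]]] or [And [And [Not false]] and [Not ( [Or [Or [And [Not false]]] or [And [Not false]]] )]]]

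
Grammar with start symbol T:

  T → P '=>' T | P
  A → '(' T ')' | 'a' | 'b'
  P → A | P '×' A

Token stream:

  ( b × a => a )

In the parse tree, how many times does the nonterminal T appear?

3

[T [P [A ( [T [P [P [A b]] × [A a]] => [T [P [A a]]]] )]]]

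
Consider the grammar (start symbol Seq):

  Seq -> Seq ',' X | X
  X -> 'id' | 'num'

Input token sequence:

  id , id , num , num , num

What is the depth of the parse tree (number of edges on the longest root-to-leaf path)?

6

[Seq [Seq [Seq [Seq [Seq [X id]] , [X id]] , [X num]] , [X num]] , [X num]]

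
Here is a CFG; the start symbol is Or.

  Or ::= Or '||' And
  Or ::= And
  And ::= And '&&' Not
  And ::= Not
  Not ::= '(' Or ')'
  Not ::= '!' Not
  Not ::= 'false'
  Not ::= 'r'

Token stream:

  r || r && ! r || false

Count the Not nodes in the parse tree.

[Or [Or [Or [And [Not r]]] || [And [And [Not r]] && [Not ! [Not r]]]] || [And [Not false]]]

5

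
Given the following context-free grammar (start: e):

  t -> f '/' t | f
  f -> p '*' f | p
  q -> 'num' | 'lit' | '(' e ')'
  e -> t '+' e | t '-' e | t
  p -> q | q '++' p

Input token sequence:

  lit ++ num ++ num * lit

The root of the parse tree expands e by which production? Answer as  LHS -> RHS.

[e [t [f [p [q lit] ++ [p [q num] ++ [p [q num]]]] * [f [p [q lit]]]]]]

e -> t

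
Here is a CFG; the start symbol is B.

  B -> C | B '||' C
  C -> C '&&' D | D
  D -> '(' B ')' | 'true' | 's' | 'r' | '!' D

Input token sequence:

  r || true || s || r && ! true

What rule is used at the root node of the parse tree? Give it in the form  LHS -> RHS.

[B [B [B [B [C [D r]]] || [C [D true]]] || [C [D s]]] || [C [C [D r]] && [D ! [D true]]]]

B -> B '||' C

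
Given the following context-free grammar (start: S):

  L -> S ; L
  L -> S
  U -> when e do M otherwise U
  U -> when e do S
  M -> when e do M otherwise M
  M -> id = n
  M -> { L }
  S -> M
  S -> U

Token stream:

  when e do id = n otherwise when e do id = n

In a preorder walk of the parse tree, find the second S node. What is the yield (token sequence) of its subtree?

[S [U when e do [M id = n] otherwise [U when e do [S [M id = n]]]]]

id = n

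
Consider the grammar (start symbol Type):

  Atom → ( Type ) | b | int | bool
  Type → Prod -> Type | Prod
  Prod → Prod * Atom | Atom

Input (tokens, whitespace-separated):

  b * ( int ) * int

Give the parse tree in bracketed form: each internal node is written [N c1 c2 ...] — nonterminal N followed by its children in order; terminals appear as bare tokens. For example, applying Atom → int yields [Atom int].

Type
Prod
Prod * Atom
Prod * Atom * Atom
Atom * Atom * Atom
b * Atom * Atom
b * ( Type ) * Atom
b * ( Prod ) * Atom
b * ( Atom ) * Atom
b * ( int ) * Atom
b * ( int ) * int

[Type [Prod [Prod [Prod [Atom b]] * [Atom ( [Type [Prod [Atom int]]] )]] * [Atom int]]]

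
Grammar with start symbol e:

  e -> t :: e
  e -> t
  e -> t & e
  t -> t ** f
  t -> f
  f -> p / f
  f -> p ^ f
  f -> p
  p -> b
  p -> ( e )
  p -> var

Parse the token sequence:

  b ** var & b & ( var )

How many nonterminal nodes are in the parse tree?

[e [t [t [f [p b]]] ** [f [p var]]] & [e [t [f [p b]]] & [e [t [f [p ( [e [t [f [p var]]]] )]]]]]]

19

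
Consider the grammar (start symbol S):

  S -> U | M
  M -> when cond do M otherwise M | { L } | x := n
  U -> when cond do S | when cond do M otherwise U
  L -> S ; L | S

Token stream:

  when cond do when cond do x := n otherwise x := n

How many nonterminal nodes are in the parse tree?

6

[S [U when cond do [S [M when cond do [M x := n] otherwise [M x := n]]]]]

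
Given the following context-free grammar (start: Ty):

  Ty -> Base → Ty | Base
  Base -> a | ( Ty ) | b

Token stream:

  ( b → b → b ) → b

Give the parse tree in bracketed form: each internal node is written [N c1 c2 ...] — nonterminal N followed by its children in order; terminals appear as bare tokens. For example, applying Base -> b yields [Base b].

[Ty [Base ( [Ty [Base b] → [Ty [Base b] → [Ty [Base b]]]] )] → [Ty [Base b]]]

Ty
Base → Ty
( Ty ) → Ty
( Base → Ty ) → Ty
( b → Ty ) → Ty
( b → Base → Ty ) → Ty
( b → b → Ty ) → Ty
( b → b → Base ) → Ty
( b → b → b ) → Ty
( b → b → b ) → Base
( b → b → b ) → b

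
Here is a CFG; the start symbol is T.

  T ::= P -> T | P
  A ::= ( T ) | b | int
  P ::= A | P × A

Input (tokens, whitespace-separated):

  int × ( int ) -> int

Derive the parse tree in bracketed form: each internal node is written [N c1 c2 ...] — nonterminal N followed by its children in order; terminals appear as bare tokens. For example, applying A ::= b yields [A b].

T
P -> T
P × A -> T
A × A -> T
int × A -> T
int × ( T ) -> T
int × ( P ) -> T
int × ( A ) -> T
int × ( int ) -> T
int × ( int ) -> P
int × ( int ) -> A
int × ( int ) -> int

[T [P [P [A int]] × [A ( [T [P [A int]]] )]] -> [T [P [A int]]]]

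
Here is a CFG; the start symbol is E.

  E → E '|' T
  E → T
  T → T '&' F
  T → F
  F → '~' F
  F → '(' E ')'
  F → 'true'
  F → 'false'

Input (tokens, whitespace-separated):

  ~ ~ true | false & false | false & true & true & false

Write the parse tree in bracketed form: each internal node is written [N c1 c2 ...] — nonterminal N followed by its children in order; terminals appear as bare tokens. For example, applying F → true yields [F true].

E
E | T
E | T | T
T | T | T
F | T | T
~ F | T | T
~ ~ F | T | T
~ ~ true | T | T
~ ~ true | T & F | T
~ ~ true | F & F | T
~ ~ true | false & F | T
~ ~ true | false & false | T
~ ~ true | false & false | T & F
~ ~ true | false & false | T & F & F
~ ~ true | false & false | T & F & F & F
~ ~ true | false & false | F & F & F & F
~ ~ true | false & false | false & F & F & F
~ ~ true | false & false | false & true & F & F
~ ~ true | false & false | false & true & true & F
~ ~ true | false & false | false & true & true & false

[E [E [E [T [F ~ [F ~ [F true]]]]] | [T [T [F false]] & [F false]]] | [T [T [T [T [F false]] & [F true]] & [F true]] & [F false]]]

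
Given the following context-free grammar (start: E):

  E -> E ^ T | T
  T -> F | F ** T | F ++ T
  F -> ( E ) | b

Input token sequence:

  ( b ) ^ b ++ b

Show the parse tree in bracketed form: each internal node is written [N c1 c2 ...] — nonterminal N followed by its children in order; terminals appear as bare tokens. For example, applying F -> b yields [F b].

[E [E [T [F ( [E [T [F b]]] )]]] ^ [T [F b] ++ [T [F b]]]]

E
E ^ T
T ^ T
F ^ T
( E ) ^ T
( T ) ^ T
( F ) ^ T
( b ) ^ T
( b ) ^ F ++ T
( b ) ^ b ++ T
( b ) ^ b ++ F
( b ) ^ b ++ b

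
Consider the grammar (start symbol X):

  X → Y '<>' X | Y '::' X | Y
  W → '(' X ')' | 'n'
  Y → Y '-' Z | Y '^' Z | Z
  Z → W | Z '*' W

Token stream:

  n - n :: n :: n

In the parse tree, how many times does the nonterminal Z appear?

4

[X [Y [Y [Z [W n]]] - [Z [W n]]] :: [X [Y [Z [W n]]] :: [X [Y [Z [W n]]]]]]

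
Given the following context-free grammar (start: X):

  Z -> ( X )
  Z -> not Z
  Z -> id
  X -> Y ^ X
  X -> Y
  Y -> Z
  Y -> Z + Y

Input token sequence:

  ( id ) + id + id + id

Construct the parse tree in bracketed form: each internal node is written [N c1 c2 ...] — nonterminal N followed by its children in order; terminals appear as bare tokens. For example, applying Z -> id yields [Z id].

X
Y
Z + Y
( X ) + Y
( Y ) + Y
( Z ) + Y
( id ) + Y
( id ) + Z + Y
( id ) + id + Y
( id ) + id + Z + Y
( id ) + id + id + Y
( id ) + id + id + Z
( id ) + id + id + id

[X [Y [Z ( [X [Y [Z id]]] )] + [Y [Z id] + [Y [Z id] + [Y [Z id]]]]]]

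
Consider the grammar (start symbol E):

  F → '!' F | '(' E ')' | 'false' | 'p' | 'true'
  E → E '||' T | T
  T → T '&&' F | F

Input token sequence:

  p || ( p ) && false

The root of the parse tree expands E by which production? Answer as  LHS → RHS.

E → E '||' T

[E [E [T [F p]]] || [T [T [F ( [E [T [F p]]] )]] && [F false]]]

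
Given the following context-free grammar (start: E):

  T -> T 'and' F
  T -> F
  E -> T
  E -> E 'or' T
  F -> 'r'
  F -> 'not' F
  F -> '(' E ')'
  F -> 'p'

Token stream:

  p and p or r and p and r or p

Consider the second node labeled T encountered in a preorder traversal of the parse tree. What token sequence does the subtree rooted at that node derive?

[E [E [E [T [T [F p]] and [F p]]] or [T [T [T [F r]] and [F p]] and [F r]]] or [T [F p]]]

p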